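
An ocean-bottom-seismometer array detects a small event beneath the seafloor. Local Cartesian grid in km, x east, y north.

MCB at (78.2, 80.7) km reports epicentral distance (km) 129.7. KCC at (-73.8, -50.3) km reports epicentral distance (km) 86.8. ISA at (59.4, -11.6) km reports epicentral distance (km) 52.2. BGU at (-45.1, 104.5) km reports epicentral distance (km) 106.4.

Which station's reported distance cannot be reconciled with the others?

BGU

Solve using three stations at a time. Using MCB, KCC, ISA (subtract circle equations pairwise → linear system) gives (x, y) ≈ (10.6, -30.0).
Distances from that point to each station vs reported:
  MCB: calculated 129.7 vs reported 129.7 → residual 0.0 km
  KCC: calculated 86.8 vs reported 86.8 → residual 0.0 km
  ISA: calculated 52.2 vs reported 52.2 → residual 0.0 km
  BGU: calculated 145.5 vs reported 106.4 → residual 39.1 km
MCB, KCC, ISA are mutually consistent (residuals ≈ 0); BGU is off by 39.1 km.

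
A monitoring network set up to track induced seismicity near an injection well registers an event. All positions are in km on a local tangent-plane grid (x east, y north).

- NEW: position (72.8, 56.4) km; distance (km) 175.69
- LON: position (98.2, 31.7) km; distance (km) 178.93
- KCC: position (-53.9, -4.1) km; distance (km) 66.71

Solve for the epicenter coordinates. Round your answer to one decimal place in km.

Circle about each station: (x − 72.8)² + (y − 56.4)² = 175.69²; (x − 98.2)² + (y − 31.7)² = 178.93²; (x + 53.9)² + (y + 4.1)² = 66.71².
Subtracting the NEW equation from the LON and KCC equations removes the quadratic terms:
50.8 x − 49.4 y = 1018.36
-253.4 x − 121.0 y = 20857.97
Solving the 2×2 system: x ≈ -48.6, y ≈ -70.6 km.

-48.6 km east, -70.6 km north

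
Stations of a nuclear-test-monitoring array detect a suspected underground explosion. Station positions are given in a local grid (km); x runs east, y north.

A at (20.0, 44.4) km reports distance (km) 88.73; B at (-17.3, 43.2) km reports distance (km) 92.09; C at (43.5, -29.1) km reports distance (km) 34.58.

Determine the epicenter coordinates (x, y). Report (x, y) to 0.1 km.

(12.3, -44.0)

Circle about each station: (x − 20.0)² + (y − 44.4)² = 88.73²; (x + 17.3)² + (y − 43.2)² = 92.09²; (x − 43.5)² + (y + 29.1)² = 34.58².
Subtracting the A equation from the B and C equations removes the quadratic terms:
-74.6 x − 2.4 y = -813.39
47.0 x − 147.0 y = 7044.94
Solving the 2×2 system: x ≈ 12.3, y ≈ -44.0 km.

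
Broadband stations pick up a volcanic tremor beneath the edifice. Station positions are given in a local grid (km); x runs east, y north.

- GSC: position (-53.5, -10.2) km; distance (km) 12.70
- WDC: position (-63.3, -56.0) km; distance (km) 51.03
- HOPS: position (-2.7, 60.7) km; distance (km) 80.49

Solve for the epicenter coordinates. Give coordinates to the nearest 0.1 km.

Circle about each station: (x + 53.5)² + (y + 10.2)² = 12.70²; (x + 63.3)² + (y + 56.0)² = 51.03²; (x + 2.7)² + (y − 60.7)² = 80.49².
Subtracting the GSC equation from the WDC and HOPS equations removes the quadratic terms:
-19.6 x − 91.6 y = 1733.83
101.6 x + 141.8 y = -5591.86
Solving the 2×2 system: x ≈ -40.8, y ≈ -10.2 km.

-40.8 km east, -10.2 km north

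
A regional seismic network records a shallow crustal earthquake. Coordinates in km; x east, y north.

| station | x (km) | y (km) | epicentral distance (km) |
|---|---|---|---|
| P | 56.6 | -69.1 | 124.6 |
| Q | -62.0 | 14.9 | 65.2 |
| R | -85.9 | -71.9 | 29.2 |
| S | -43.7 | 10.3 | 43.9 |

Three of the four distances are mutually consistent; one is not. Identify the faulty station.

S

Solve using three stations at a time. Using P, Q, R (subtract circle equations pairwise → linear system) gives (x, y) ≈ (-66.5, -50.1).
Distances from that point to each station vs reported:
  P: calculated 124.6 vs reported 124.6 → residual 0.0 km
  Q: calculated 65.2 vs reported 65.2 → residual 0.0 km
  R: calculated 29.1 vs reported 29.2 → residual 0.1 km
  S: calculated 64.6 vs reported 43.9 → residual 20.7 km
P, Q, R are mutually consistent (residuals ≈ 0); S is off by 20.7 km.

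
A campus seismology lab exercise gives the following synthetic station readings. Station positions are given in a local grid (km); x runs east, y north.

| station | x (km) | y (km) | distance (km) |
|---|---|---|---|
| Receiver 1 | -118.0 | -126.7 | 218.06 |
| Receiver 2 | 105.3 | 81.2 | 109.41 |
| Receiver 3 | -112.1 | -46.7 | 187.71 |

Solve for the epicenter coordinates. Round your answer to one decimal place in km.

(74.2, -23.7)

Circle about each station: (x + 118.0)² + (y + 126.7)² = 218.06²; (x − 105.3)² + (y − 81.2)² = 109.41²; (x + 112.1)² + (y + 46.7)² = 187.71².
Subtracting the Receiver 1 equation from the Receiver 2 and Receiver 3 equations removes the quadratic terms:
446.6 x + 415.8 y = 23284.26
11.8 x + 160.0 y = -2914.47
Solving the 2×2 system: x ≈ 74.2, y ≈ -23.7 km.
Check against Receiver 1 (with the unrounded x, y): √((x + 118.0)²+(y + 126.7)²) = 218.06 ≈ 218.06 km. ✓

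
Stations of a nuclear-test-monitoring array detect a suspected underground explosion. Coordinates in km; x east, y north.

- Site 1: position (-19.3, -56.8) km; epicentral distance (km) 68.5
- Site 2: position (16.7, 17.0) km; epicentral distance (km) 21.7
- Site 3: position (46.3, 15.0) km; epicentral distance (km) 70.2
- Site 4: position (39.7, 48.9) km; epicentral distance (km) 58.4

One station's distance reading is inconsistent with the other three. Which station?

Solve using three stations at a time. Using Site 1, Site 2, Site 4 (subtract circle equations pairwise → linear system) gives (x, y) ≈ (-3.7, 9.9).
Distances from that point to each station vs reported:
  Site 1: calculated 68.5 vs reported 68.5 → residual 0.0 km
  Site 2: calculated 21.6 vs reported 21.7 → residual 0.1 km
  Site 3: calculated 50.3 vs reported 70.2 → residual 19.9 km
  Site 4: calculated 58.4 vs reported 58.4 → residual 0.0 km
Site 1, Site 2, Site 4 are mutually consistent (residuals ≈ 0); Site 3 is off by 19.9 km.

Site 3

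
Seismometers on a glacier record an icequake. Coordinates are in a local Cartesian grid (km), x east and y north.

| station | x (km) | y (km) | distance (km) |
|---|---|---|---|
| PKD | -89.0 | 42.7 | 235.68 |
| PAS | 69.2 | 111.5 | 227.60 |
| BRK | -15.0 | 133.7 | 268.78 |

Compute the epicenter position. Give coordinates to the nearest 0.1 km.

Circle about each station: (x + 89.0)² + (y − 42.7)² = 235.68²; (x − 69.2)² + (y − 111.5)² = 227.60²; (x + 15.0)² + (y − 133.7)² = 268.78².
Subtracting pairs of circle equations eliminates x²+y² and gives linear equations (the radical axes):
316.4 x + 137.6 y = 11219.90
148.0 x + 182.0 y = -8341.23
Solving the 2×2 system: x ≈ 85.7, y ≈ -115.5 km.

(85.7, -115.5)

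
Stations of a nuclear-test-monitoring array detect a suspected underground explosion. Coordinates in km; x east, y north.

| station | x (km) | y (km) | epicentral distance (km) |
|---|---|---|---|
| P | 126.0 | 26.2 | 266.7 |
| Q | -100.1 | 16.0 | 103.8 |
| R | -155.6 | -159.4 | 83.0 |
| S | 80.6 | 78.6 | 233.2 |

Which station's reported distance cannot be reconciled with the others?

Solve using three stations at a time. Using P, Q, R (subtract circle equations pairwise → linear system) gives (x, y) ≈ (-115.7, -86.6).
Distances from that point to each station vs reported:
  P: calculated 266.7 vs reported 266.7 → residual 0.0 km
  Q: calculated 103.8 vs reported 103.8 → residual 0.0 km
  R: calculated 83.0 vs reported 83.0 → residual 0.0 km
  S: calculated 256.6 vs reported 233.2 → residual 23.4 km
P, Q, R are mutually consistent (residuals ≈ 0); S is off by 23.4 km.

S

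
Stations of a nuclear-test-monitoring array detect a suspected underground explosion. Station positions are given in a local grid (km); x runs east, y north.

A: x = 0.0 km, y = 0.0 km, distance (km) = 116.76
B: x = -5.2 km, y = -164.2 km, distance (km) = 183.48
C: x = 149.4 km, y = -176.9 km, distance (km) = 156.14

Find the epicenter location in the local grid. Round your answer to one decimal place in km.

Circle about each station: x² + y² = 116.76²; (x + 5.2)² + (y + 164.2)² = 183.48²; (x − 149.4)² + (y + 176.9)² = 156.14².
Subtracting the A equation from the B and C equations removes the quadratic terms:
-10.4 x − 328.4 y = 6956.67
298.8 x − 353.8 y = 42867.17
Solving the 2×2 system: x ≈ 114.1, y ≈ -24.8 km.
Check against A (with the unrounded x, y): √(x²+y²) = 116.77 ≈ 116.76 km. ✓

114.1 km east, -24.8 km north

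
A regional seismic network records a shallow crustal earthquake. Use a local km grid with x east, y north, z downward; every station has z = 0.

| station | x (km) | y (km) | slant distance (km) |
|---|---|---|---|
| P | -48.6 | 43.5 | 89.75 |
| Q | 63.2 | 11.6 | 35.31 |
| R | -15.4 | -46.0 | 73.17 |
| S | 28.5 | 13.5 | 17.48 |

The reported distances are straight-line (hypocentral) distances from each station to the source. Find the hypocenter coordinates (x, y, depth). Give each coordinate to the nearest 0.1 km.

Each station gives a sphere (x−x_i)² + (y−y_i)² + z² = d_i² (stations at z=0).
Subtracting the P sphere from Q and R: z² cancels, leaving linear equations in x and y:
223.6 x − 63.8 y = 6682.86
66.4 x − 179.0 y = 800.16
Solving: x ≈ 31.999, y ≈ 7.400 km (keep extra digits for the depth step; rounded: 32.0, 7.4).
Then from the P sphere: z² = 89.75² − (x + 48.6)² − (y − 43.5)² with x = 31.999, y = 7.400, so z ≈ 15.989 ≈ 16.0 km.
Check against S (with the unrounded solution): distance 17.47 ≈ 17.48 km. ✓

x ≈ 32.0 km, y ≈ 7.4 km, depth ≈ 16.0 km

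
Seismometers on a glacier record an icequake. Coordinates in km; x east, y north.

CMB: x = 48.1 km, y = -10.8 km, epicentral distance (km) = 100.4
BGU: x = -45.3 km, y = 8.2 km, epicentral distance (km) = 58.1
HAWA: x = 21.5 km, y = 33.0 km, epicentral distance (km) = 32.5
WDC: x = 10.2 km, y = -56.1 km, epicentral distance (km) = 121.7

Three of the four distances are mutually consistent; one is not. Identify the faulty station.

Solve using three stations at a time. Using CMB, BGU, WDC (subtract circle equations pairwise → linear system) gives (x, y) ≈ (-21.7, 61.3).
Distances from that point to each station vs reported:
  CMB: calculated 100.4 vs reported 100.4 → residual 0.0 km
  BGU: calculated 58.1 vs reported 58.1 → residual 0.0 km
  HAWA: calculated 51.7 vs reported 32.5 → residual 19.2 km
  WDC: calculated 121.7 vs reported 121.7 → residual 0.0 km
CMB, BGU, WDC are mutually consistent (residuals ≈ 0); HAWA is off by 19.2 km.

HAWA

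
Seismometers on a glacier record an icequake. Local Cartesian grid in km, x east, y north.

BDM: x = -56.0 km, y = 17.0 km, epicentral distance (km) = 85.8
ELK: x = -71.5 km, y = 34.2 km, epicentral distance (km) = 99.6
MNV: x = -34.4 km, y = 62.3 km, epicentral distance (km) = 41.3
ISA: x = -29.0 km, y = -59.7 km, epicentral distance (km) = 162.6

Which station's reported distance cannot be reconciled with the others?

ELK

Solve using three stations at a time. Using BDM, MNV, ISA (subtract circle equations pairwise → linear system) gives (x, y) ≈ (-45.2, 102.1).
Distances from that point to each station vs reported:
  BDM: calculated 85.8 vs reported 85.8 → residual 0.0 km
  ELK: calculated 72.8 vs reported 99.6 → residual 26.8 km
  MNV: calculated 41.2 vs reported 41.3 → residual 0.1 km
  ISA: calculated 162.6 vs reported 162.6 → residual 0.0 km
BDM, MNV, ISA are mutually consistent (residuals ≈ 0); ELK is off by 26.8 km.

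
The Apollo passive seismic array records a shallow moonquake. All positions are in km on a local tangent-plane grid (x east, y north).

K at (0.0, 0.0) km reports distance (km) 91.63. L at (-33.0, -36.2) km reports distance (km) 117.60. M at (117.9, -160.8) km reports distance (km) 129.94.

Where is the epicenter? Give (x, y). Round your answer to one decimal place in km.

84.6 km east, -35.2 km north

Circle about each station: x² + y² = 91.63²; (x + 33.0)² + (y + 36.2)² = 117.60²; (x − 117.9)² + (y + 160.8)² = 129.94².
Subtracting the K equation from the L and M equations removes the quadratic terms:
-66.0 x − 72.4 y = -3034.26
235.8 x − 321.6 y = 31268.70
Solving the 2×2 system: x ≈ 84.6, y ≈ -35.2 km.
Check against K (with the unrounded x, y): √(x²+y²) = 91.63 ≈ 91.63 km. ✓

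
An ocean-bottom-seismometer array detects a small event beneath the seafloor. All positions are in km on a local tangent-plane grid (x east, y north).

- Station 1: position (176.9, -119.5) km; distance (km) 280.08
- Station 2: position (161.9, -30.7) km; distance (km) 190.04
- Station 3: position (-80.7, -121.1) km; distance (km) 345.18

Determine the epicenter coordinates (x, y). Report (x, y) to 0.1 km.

x ≈ 125.4 km, y ≈ 155.8 km

Circle about each station: (x − 176.9)² + (y + 119.5)² = 280.08²; (x − 161.9)² + (y + 30.7)² = 190.04²; (x + 80.7)² + (y + 121.1)² = 345.18².
Subtracting pairs of circle equations eliminates x²+y² and gives linear equations (the radical axes):
-30.0 x + 177.6 y = 23909.84
-515.2 x − 3.2 y = -65100.59
Solving the 2×2 system: x ≈ 125.4, y ≈ 155.8 km.
Check against Station 1 (with the unrounded x, y): √((x − 176.9)²+(y + 119.5)²) = 280.09 ≈ 280.08 km. ✓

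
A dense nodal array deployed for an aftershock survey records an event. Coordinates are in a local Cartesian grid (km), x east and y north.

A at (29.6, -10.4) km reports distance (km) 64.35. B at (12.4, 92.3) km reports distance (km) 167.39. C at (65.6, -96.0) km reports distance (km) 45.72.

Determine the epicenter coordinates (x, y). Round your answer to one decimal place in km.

Circle about each station: (x − 29.6)² + (y + 10.4)² = 64.35²; (x − 12.4)² + (y − 92.3)² = 167.39²; (x − 65.6)² + (y + 96.0)² = 45.72².
Subtracting pairs of circle equations eliminates x²+y² and gives linear equations (the radical axes):
-34.4 x + 205.4 y = -16189.76
72.0 x − 171.2 y = 14585.64
Solving the 2×2 system: x ≈ 25.2, y ≈ -74.6 km.
Check against A (with the unrounded x, y): √((x − 29.6)²+(y + 10.4)²) = 64.35 ≈ 64.35 km. ✓

(25.2, -74.6)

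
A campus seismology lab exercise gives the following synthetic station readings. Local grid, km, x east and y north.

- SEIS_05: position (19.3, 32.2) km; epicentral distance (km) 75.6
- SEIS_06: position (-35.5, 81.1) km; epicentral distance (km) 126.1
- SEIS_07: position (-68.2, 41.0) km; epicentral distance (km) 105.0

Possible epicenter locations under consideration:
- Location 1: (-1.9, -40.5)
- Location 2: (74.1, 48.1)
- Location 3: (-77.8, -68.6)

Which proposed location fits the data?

Location 1

For each candidate, compare |candidate − station| to the reported distance:
Location 1: residuals SEIS_05 0.1, SEIS_06 0.1, SEIS_07 0.1 → max 0.1 km
Location 2: residuals SEIS_05 18.5, SEIS_06 11.6, SEIS_07 37.5 → max 37.5 km
Location 3: residuals SEIS_05 64.4, SEIS_06 29.5, SEIS_07 5.0 → max 64.4 km
Only Location 1 has all residuals ≈ 0.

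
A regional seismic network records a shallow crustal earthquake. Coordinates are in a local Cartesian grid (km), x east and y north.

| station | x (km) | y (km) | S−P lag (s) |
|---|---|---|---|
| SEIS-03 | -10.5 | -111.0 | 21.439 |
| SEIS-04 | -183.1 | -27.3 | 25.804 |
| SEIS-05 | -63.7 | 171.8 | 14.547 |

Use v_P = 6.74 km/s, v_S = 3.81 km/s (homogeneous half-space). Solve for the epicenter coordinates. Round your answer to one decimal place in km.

Distance from S−P lag: d = Δt · v_P v_S / (v_P − v_S) = Δt · (6.74·3.81)/(6.74−3.81) ≈ 8.7643·Δt.
So d_SEIS-03 = 187.90, d_SEIS-04 = 226.15, d_SEIS-05 = 127.49 km.
Circle about each station: (x + 10.5)² + (y + 111.0)² = 187.90²; (x + 183.1)² + (y + 27.3)² = 226.15²; (x + 63.7)² + (y − 171.8)² = 127.49².
Subtracting the SEIS-03 equation from the SEIS-04 and SEIS-05 equations removes the quadratic terms:
-345.2 x + 167.4 y = 6002.24
-106.4 x + 565.6 y = 40194.39
Solving the 2×2 system: x ≈ 18.8, y ≈ 74.6 km.

18.8 km east, 74.6 km north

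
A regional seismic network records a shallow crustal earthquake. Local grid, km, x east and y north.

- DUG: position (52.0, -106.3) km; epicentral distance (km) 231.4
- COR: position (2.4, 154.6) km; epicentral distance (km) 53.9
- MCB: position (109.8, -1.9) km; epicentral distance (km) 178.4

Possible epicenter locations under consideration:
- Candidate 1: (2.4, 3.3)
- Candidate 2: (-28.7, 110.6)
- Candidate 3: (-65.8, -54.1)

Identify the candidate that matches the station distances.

Candidate 2

For each candidate, compare |candidate − station| to the reported distance:
Candidate 1: residuals DUG 111.1, COR 97.4, MCB 70.9 → max 111.1 km
Candidate 2: residuals DUG 0.0, COR 0.0, MCB 0.0 → max 0.0 km
Candidate 3: residuals DUG 102.6, COR 165.7, MCB 4.8 → max 165.7 km
Only Candidate 2 has all residuals ≈ 0.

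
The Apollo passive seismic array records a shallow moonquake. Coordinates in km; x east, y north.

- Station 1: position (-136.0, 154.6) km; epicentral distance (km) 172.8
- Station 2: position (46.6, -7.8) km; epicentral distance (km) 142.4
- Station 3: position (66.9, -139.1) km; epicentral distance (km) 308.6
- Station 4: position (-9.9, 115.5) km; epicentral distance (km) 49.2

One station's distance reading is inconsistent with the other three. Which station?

Solve using three stations at a time. Using Station 1, Station 2, Station 4 (subtract circle equations pairwise → linear system) gives (x, y) ≈ (35.6, 134.2).
Distances from that point to each station vs reported:
  Station 1: calculated 172.8 vs reported 172.8 → residual 0.0 km
  Station 2: calculated 142.4 vs reported 142.4 → residual 0.0 km
  Station 3: calculated 275.0 vs reported 308.6 → residual 33.6 km
  Station 4: calculated 49.1 vs reported 49.2 → residual 0.1 km
Station 1, Station 2, Station 4 are mutually consistent (residuals ≈ 0); Station 3 is off by 33.6 km.

Station 3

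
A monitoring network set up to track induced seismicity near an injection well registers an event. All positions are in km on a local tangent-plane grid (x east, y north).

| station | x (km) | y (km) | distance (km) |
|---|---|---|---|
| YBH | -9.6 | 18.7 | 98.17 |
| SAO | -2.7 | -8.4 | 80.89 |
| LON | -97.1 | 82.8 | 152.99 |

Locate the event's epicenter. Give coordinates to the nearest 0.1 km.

Circle about each station: (x + 9.6)² + (y − 18.7)² = 98.17²; (x + 2.7)² + (y + 8.4)² = 80.89²; (x + 97.1)² + (y − 82.8)² = 152.99².
Subtracting the YBH equation from the SAO and LON equations removes the quadratic terms:
13.8 x − 54.2 y = 2730.16
-175.0 x + 128.2 y = 2073.81
Solving the 2×2 system: x ≈ -59.9, y ≈ -65.6 km.

(-59.9, -65.6)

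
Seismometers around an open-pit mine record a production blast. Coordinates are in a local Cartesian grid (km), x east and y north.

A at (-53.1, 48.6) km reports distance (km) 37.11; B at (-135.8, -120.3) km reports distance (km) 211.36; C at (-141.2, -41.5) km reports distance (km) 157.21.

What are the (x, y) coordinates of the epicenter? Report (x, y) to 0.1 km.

Circle about each station: (x + 53.1)² + (y − 48.6)² = 37.11²; (x + 135.8)² + (y + 120.3)² = 211.36²; (x + 141.2)² + (y + 41.5)² = 157.21².
Subtracting the A equation from the B and C equations removes the quadratic terms:
-165.4 x − 337.8 y = -15563.74
-176.2 x − 180.2 y = -6859.71
Solving the 2×2 system: x ≈ -16.4, y ≈ 54.1 km.

(-16.4, 54.1)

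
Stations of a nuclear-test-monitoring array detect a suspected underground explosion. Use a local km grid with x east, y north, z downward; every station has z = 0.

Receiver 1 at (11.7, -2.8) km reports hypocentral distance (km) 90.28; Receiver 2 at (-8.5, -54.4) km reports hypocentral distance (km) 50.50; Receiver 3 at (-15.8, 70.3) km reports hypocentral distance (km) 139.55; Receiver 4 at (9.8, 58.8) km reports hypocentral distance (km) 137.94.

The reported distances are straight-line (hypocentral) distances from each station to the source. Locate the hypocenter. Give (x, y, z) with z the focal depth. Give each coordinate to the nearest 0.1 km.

Each station gives a sphere (x−x_i)² + (y−y_i)² + z² = d_i² (stations at z=0).
Subtracting the Receiver 1 sphere from Receiver 2 and Receiver 3: z² cancels, leaving linear equations in x and y:
-40.4 x − 103.2 y = 8487.11
-55.0 x + 146.2 y = -6276.72
Solving: x ≈ -51.203, y ≈ -62.195 km (keep extra digits for the depth step; rounded: -51.2, -62.2).
Then from the Receiver 1 sphere: z² = 90.28² − (x − 11.7)² − (y + 2.8)² with x = -51.203, y = -62.195, so z ≈ 25.806 ≈ 25.8 km.

x ≈ -51.2 km, y ≈ -62.2 km, depth ≈ 25.8 km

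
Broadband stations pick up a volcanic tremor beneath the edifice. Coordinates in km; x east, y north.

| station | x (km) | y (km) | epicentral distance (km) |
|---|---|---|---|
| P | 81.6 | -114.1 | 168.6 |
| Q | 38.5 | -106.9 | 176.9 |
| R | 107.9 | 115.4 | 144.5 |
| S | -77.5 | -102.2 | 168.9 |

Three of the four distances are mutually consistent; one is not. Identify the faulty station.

Solve using three stations at a time. Using Q, R, S (subtract circle equations pairwise → linear system) gives (x, y) ≈ (-24.8, 58.3).
Distances from that point to each station vs reported:
  P: calculated 202.6 vs reported 168.6 → residual 34.0 km
  Q: calculated 176.9 vs reported 176.9 → residual 0.0 km
  R: calculated 144.5 vs reported 144.5 → residual 0.0 km
  S: calculated 168.9 vs reported 168.9 → residual 0.0 km
Q, R, S are mutually consistent (residuals ≈ 0); P is off by 34.0 km.

P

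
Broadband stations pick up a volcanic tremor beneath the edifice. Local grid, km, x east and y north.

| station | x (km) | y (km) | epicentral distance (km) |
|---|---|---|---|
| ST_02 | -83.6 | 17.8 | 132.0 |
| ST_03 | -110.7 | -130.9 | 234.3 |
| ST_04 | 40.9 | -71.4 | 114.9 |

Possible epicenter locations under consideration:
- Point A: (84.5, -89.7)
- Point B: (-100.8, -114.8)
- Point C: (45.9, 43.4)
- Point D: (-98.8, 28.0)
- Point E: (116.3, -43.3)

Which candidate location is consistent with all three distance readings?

For each candidate, compare |candidate − station| to the reported distance:
Point A: residuals ST_02 67.5, ST_03 34.8, ST_04 67.6 → max 67.6 km
Point B: residuals ST_02 1.7, ST_03 215.4, ST_04 33.3 → max 215.4 km
Point C: residuals ST_02 0.0, ST_03 0.0, ST_04 0.0 → max 0.0 km
Point D: residuals ST_02 113.7, ST_03 75.0, ST_04 56.6 → max 113.7 km
Point E: residuals ST_02 77.0, ST_03 9.0, ST_04 34.4 → max 77.0 km
Only Point C has all residuals ≈ 0.

Point C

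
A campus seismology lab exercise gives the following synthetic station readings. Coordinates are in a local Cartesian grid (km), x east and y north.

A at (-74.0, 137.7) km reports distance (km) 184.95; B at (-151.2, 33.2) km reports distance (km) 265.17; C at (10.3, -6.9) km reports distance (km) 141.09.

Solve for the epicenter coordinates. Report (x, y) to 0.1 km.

x ≈ 106.3 km, y ≈ 96.5 km

Circle about each station: (x + 74.0)² + (y − 137.7)² = 184.95²; (x + 151.2)² + (y − 33.2)² = 265.17²; (x − 10.3)² + (y + 6.9)² = 141.09².
Subtracting the A equation from the B and C equations removes the quadratic terms:
-154.4 x − 209.0 y = -36582.24
168.6 x − 289.2 y = -9983.48
Solving the 2×2 system: x ≈ 106.3, y ≈ 96.5 km.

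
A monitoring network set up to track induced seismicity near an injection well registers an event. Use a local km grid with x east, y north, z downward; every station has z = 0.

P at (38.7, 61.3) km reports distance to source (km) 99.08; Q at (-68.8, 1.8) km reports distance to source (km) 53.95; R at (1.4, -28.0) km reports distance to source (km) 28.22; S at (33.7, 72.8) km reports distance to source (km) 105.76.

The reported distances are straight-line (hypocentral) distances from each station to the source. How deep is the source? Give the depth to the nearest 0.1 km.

14.3 km

Each station gives a sphere (x−x_i)² + (y−y_i)² + z² = d_i² (stations at z=0).
Subtracting the P sphere from Q and R: z² cancels, leaving linear equations in x and y:
-215.0 x − 119.0 y = 6387.54
-74.6 x − 178.6 y = 4551.06
Solving: x ≈ -20.298, y ≈ -17.003 km (keep extra digits for the depth step; rounded: -20.3, -17.0).
Then from the P sphere: z² = 99.08² − (x − 38.7)² − (y − 61.3)² with x = -20.298, y = -17.003, so z ≈ 14.308 ≈ 14.3 km.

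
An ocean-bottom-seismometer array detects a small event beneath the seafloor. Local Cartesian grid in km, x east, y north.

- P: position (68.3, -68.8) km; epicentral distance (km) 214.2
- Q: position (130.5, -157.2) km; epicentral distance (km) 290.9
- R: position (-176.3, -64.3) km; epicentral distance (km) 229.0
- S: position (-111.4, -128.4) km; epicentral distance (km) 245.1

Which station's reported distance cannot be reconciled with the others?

Solve using three stations at a time. Using Q, R, S (subtract circle equations pairwise → linear system) gives (x, y) ≈ (-12.8, 95.9).
Distances from that point to each station vs reported:
  P: calculated 183.6 vs reported 214.2 → residual 30.6 km
  Q: calculated 290.8 vs reported 290.9 → residual 0.1 km
  R: calculated 228.9 vs reported 229.0 → residual 0.1 km
  S: calculated 245.0 vs reported 245.1 → residual 0.1 km
Q, R, S are mutually consistent (residuals ≈ 0); P is off by 30.6 km.

P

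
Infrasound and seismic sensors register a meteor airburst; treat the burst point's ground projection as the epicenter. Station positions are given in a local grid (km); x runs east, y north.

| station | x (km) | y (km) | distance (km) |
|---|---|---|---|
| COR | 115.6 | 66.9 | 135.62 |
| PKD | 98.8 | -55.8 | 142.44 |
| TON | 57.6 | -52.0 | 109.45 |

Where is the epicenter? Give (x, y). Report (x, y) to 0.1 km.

Circle about each station: (x − 115.6)² + (y − 66.9)² = 135.62²; (x − 98.8)² + (y + 55.8)² = 142.44²; (x − 57.6)² + (y + 52.0)² = 109.45².
Subtracting pairs of circle equations eliminates x²+y² and gives linear equations (the radical axes):
-33.6 x − 245.4 y = -6860.26
-116.0 x − 237.8 y = -5403.73
Solving the 2×2 system: x ≈ -14.9, y ≈ 30.0 km.
Check against COR (with the unrounded x, y): √((x − 115.6)²+(y − 66.9)²) = 135.63 ≈ 135.62 km. ✓

(-14.9, 30.0)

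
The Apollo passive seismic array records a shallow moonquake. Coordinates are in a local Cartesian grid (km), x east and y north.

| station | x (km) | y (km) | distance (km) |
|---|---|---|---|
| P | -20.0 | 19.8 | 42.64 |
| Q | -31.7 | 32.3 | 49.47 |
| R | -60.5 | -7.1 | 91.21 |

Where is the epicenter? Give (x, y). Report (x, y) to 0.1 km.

x ≈ 17.0 km, y ≈ 41.0 km

Circle about each station: (x + 20.0)² + (y − 19.8)² = 42.64²; (x + 31.7)² + (y − 32.3)² = 49.47²; (x + 60.5)² + (y + 7.1)² = 91.21².
Subtracting pairs of circle equations eliminates x²+y² and gives linear equations (the radical axes):
-23.4 x + 25.0 y = 627.03
-81.0 x − 53.8 y = -3582.47
Solving the 2×2 system: x ≈ 17.0, y ≈ 41.0 km.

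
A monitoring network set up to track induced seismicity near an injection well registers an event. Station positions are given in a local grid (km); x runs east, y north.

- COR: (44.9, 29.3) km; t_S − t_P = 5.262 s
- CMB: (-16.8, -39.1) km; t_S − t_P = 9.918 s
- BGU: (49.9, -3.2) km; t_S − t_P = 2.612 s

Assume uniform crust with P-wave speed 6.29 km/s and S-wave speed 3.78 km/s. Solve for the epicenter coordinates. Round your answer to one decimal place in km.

(73.1, -11.8)

Distance from S−P lag: d = Δt · v_P v_S / (v_P − v_S) = Δt · (6.29·3.78)/(6.29−3.78) ≈ 9.4726·Δt.
So d_COR = 49.84, d_CMB = 93.95, d_BGU = 24.74 km.
Circle about each station: (x − 44.9)² + (y − 29.3)² = 49.84²; (x + 16.8)² + (y + 39.1)² = 93.95²; (x − 49.9)² + (y + 3.2)² = 24.74².
Subtracting the COR equation from the CMB and BGU equations removes the quadratic terms:
-123.4 x − 136.8 y = -7406.03
10.0 x − 65.0 y = 1497.71
Solving the 2×2 system: x ≈ 73.1, y ≈ -11.8 km.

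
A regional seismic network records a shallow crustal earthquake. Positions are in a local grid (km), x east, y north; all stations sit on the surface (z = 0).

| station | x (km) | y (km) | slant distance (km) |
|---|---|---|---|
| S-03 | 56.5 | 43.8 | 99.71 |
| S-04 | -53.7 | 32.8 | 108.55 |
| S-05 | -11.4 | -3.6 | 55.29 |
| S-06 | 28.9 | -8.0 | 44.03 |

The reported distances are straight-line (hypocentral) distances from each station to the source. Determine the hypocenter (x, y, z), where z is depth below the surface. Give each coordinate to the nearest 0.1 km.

Each station gives a sphere (x−x_i)² + (y−y_i)² + z² = d_i² (stations at z=0).
Subtracting the S-03 sphere from S-04 and S-05: z² cancels, leaving linear equations in x and y:
-220.4 x − 22.0 y = -2992.18
-135.8 x − 94.8 y = 1917.33
Solving: x ≈ 18.197, y ≈ -46.292 km (keep extra digits for the depth step; rounded: 18.2, -46.3).
Then from the S-03 sphere: z² = 99.71² − (x − 56.5)² − (y − 43.8)² with x = 18.197, y = -46.292, so z ≈ 18.931 ≈ 18.9 km.

x ≈ 18.2 km, y ≈ -46.3 km, depth ≈ 18.9 km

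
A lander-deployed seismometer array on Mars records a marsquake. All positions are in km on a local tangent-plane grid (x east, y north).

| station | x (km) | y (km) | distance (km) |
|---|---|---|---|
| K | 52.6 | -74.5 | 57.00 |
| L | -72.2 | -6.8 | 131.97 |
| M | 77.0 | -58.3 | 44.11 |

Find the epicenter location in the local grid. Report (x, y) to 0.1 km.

x ≈ 59.3 km, y ≈ -17.9 km

Circle about each station: (x − 52.6)² + (y + 74.5)² = 57.00²; (x + 72.2)² + (y + 6.8)² = 131.97²; (x − 77.0)² + (y + 58.3)² = 44.11².
Subtracting pairs of circle equations eliminates x²+y² and gives linear equations (the radical axes):
-249.6 x + 135.4 y = -17225.01
48.8 x + 32.4 y = 2314.19
Solving the 2×2 system: x ≈ 59.3, y ≈ -17.9 km.
Check against K (with the unrounded x, y): √((x − 52.6)²+(y + 74.5)²) = 57.00 ≈ 57.00 km. ✓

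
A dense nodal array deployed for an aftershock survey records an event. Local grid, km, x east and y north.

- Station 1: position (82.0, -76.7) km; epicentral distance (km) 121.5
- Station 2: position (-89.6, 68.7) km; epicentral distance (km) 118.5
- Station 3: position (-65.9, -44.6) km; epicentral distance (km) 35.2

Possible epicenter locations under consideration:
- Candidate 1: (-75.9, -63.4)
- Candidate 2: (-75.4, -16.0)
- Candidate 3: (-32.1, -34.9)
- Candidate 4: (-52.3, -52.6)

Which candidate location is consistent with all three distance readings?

For each candidate, compare |candidate − station| to the reported distance:
Candidate 1: residuals Station 1 37.0, Station 2 14.3, Station 3 13.9 → max 37.0 km
Candidate 2: residuals Station 1 47.2, Station 2 32.6, Station 3 5.1 → max 47.2 km
Candidate 3: residuals Station 1 0.0, Station 2 0.0, Station 3 0.0 → max 0.0 km
Candidate 4: residuals Station 1 14.9, Station 2 8.4, Station 3 19.4 → max 19.4 km
Only Candidate 3 has all residuals ≈ 0.

Candidate 3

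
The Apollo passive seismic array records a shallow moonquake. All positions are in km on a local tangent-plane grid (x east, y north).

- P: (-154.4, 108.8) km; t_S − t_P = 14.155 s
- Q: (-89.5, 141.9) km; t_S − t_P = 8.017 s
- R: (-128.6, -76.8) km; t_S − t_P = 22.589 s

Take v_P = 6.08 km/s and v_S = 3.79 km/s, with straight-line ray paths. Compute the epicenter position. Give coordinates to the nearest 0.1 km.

Distance from S−P lag: d = Δt · v_P v_S / (v_P − v_S) = Δt · (6.08·3.79)/(6.08−3.79) ≈ 10.0625·Δt.
So d_P = 142.44, d_Q = 80.67, d_R = 227.30 km.
Circle about each station: (x + 154.4)² + (y − 108.8)² = 142.44²; (x + 89.5)² + (y − 141.9)² = 80.67²; (x + 128.6)² + (y + 76.8)² = 227.30².
Subtracting the P equation from the Q and R equations removes the quadratic terms:
129.8 x + 66.2 y = 6250.56
51.6 x − 371.2 y = -44616.74
Solving the 2×2 system: x ≈ -12.3, y ≈ 118.5 km.
Check against P (with the unrounded x, y): √((x + 154.4)²+(y − 108.8)²) = 142.45 ≈ 142.44 km. ✓

x ≈ -12.3 km, y ≈ 118.5 km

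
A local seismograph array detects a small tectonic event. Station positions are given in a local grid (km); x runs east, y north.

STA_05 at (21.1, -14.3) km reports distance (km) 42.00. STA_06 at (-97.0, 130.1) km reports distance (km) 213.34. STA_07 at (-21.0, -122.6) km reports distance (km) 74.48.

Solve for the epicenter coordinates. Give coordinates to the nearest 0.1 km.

Circle about each station: (x − 21.1)² + (y + 14.3)² = 42.00²; (x + 97.0)² + (y − 130.1)² = 213.34²; (x + 21.0)² + (y + 122.6)² = 74.48².
Subtracting the STA_05 equation from the STA_06 and STA_07 equations removes the quadratic terms:
-236.2 x + 288.8 y = -18064.65
-84.2 x − 216.6 y = 11038.79
Solving the 2×2 system: x ≈ 9.6, y ≈ -54.7 km.

(9.6, -54.7)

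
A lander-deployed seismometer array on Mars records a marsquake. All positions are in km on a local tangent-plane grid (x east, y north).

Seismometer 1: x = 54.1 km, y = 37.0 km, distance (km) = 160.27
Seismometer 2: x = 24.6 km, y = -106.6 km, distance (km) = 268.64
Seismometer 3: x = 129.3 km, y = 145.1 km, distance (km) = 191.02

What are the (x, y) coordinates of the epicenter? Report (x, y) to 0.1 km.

(-61.7, 147.8)

Circle about each station: (x − 54.1)² + (y − 37.0)² = 160.27²; (x − 24.6)² + (y + 106.6)² = 268.64²; (x − 129.3)² + (y − 145.1)² = 191.02².
Subtracting the Seismometer 1 equation from the Seismometer 2 and Seismometer 3 equations removes the quadratic terms:
-59.0 x − 287.2 y = -38808.07
150.4 x + 216.2 y = 22674.52
Solving the 2×2 system: x ≈ -61.7, y ≈ 147.8 km.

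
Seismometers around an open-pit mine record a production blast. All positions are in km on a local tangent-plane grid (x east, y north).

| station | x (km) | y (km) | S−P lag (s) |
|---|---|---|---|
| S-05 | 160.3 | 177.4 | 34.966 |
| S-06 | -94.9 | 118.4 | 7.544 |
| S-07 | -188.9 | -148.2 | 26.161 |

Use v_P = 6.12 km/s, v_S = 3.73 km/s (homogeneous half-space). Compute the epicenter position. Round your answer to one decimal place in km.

Distance from S−P lag: d = Δt · v_P v_S / (v_P − v_S) = Δt · (6.12·3.73)/(6.12−3.73) ≈ 9.5513·Δt.
So d_S-05 = 333.97, d_S-06 = 72.05, d_S-07 = 249.87 km.
Circle about each station: (x − 160.3)² + (y − 177.4)² = 333.97²; (x + 94.9)² + (y − 118.4)² = 72.05²; (x + 188.9)² + (y + 148.2)² = 249.87².
Subtracting the S-05 equation from the S-06 and S-07 equations removes the quadratic terms:
-510.4 x − 118.0 y = 72202.48
-698.4 x − 651.2 y = 49580.54
Solving the 2×2 system: x ≈ -164.7, y ≈ 100.5 km.

(-164.7, 100.5)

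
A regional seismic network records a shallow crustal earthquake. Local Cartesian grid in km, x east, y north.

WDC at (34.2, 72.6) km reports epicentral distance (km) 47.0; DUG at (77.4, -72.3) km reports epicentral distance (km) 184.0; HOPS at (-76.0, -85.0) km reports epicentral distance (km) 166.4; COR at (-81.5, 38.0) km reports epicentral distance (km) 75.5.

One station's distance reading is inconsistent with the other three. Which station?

Solve using three stations at a time. Using WDC, HOPS, COR (subtract circle equations pairwise → linear system) gives (x, y) ≈ (-12.6, 68.8).
Distances from that point to each station vs reported:
  WDC: calculated 47.0 vs reported 47.0 → residual 0.0 km
  DUG: calculated 167.4 vs reported 184.0 → residual 16.6 km
  HOPS: calculated 166.4 vs reported 166.4 → residual 0.0 km
  COR: calculated 75.5 vs reported 75.5 → residual 0.0 km
WDC, HOPS, COR are mutually consistent (residuals ≈ 0); DUG is off by 16.6 km.

DUG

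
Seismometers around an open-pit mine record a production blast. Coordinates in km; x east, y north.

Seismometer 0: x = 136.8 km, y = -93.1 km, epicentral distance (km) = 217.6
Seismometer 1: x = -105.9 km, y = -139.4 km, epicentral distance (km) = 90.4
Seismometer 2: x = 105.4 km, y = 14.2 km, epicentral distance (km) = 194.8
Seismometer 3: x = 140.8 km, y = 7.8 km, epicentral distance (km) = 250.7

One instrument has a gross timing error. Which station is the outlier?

Solve using three stations at a time. Using Seismometer 0, Seismometer 1, Seismometer 2 (subtract circle equations pairwise → linear system) gives (x, y) ≈ (-77.2, -53.7).
Distances from that point to each station vs reported:
  Seismometer 0: calculated 217.6 vs reported 217.6 → residual 0.0 km
  Seismometer 1: calculated 90.4 vs reported 90.4 → residual 0.0 km
  Seismometer 2: calculated 194.8 vs reported 194.8 → residual 0.0 km
  Seismometer 3: calculated 226.5 vs reported 250.7 → residual 24.2 km
Seismometer 0, Seismometer 1, Seismometer 2 are mutually consistent (residuals ≈ 0); Seismometer 3 is off by 24.2 km.

Seismometer 3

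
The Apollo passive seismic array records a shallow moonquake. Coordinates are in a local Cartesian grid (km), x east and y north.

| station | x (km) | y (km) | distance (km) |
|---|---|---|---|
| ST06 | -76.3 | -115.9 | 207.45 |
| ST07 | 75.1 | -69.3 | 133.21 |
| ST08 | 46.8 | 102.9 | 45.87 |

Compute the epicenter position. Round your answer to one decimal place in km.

36.5 km east, 58.2 km north

Circle about each station: (x + 76.3)² + (y + 115.9)² = 207.45²; (x − 75.1)² + (y + 69.3)² = 133.21²; (x − 46.8)² + (y − 102.9)² = 45.87².
Subtracting the ST06 equation from the ST07 and ST08 equations removes the quadratic terms:
302.8 x + 93.2 y = 16478.60
246.2 x + 437.6 y = 34455.60
Solving the 2×2 system: x ≈ 36.5, y ≈ 58.2 km.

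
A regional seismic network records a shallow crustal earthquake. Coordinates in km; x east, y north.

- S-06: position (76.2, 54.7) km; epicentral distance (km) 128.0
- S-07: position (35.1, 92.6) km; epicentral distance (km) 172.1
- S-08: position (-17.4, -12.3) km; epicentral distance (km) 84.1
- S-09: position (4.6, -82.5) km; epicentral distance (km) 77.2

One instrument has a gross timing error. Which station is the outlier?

Solve using three stations at a time. Using S-06, S-07, S-09 (subtract circle equations pairwise → linear system) gives (x, y) ≈ (81.2, -73.2).
Distances from that point to each station vs reported:
  S-06: calculated 128.0 vs reported 128.0 → residual 0.0 km
  S-07: calculated 172.1 vs reported 172.1 → residual 0.0 km
  S-08: calculated 115.9 vs reported 84.1 → residual 31.8 km
  S-09: calculated 77.2 vs reported 77.2 → residual 0.0 km
S-06, S-07, S-09 are mutually consistent (residuals ≈ 0); S-08 is off by 31.8 km.

S-08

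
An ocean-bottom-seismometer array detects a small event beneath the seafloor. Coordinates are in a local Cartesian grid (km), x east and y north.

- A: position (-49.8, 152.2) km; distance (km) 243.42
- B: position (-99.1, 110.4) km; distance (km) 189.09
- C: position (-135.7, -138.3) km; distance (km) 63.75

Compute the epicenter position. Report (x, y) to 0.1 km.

Circle about each station: (x + 49.8)² + (y − 152.2)² = 243.42²; (x + 99.1)² + (y − 110.4)² = 189.09²; (x + 135.7)² + (y + 138.3)² = 63.75².
Subtracting the A equation from the B and C equations removes the quadratic terms:
-98.6 x − 83.6 y = 19862.36
-171.8 x − 581.0 y = 67085.73
Solving the 2×2 system: x ≈ -138.2, y ≈ -74.6 km.

-138.2 km east, -74.6 km north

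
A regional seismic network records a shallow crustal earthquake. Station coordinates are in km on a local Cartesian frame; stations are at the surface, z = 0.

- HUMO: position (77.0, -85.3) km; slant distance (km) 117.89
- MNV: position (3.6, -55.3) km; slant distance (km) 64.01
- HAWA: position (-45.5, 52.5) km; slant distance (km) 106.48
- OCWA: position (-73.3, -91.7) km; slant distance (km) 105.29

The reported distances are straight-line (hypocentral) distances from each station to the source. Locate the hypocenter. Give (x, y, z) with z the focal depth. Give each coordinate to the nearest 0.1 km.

Each station gives a sphere (x−x_i)² + (y−y_i)² + z² = d_i² (stations at z=0).
Subtracting the HUMO sphere from MNV and HAWA: z² cancels, leaving linear equations in x and y:
-146.8 x + 60.0 y = -333.27
-245.0 x + 275.6 y = -5818.53
Solving: x ≈ -9.988, y ≈ -29.991 km (keep extra digits for the depth step; rounded: -10.0, -30.0).
Then from the HUMO sphere: z² = 117.89² − (x − 77.0)² − (y + 85.3)² with x = -9.988, y = -29.991, so z ≈ 57.202 ≈ 57.2 km.
Check against OCWA (with the unrounded solution): distance 105.30 ≈ 105.29 km. ✓

(-10.0, -30.0, 57.2)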